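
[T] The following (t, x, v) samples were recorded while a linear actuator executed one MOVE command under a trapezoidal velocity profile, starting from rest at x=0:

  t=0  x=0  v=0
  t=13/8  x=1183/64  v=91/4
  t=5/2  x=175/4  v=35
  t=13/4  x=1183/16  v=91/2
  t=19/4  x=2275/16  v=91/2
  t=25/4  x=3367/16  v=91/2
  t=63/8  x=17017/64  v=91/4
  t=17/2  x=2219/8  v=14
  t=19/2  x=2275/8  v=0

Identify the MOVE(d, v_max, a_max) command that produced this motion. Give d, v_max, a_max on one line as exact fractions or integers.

final state: t=19/2, x=2275/8, v=0 → d = 2275/8
a_max = (91/4−0)/(13/8−0) = 14
max v = 91/2 over t∈[13/4,25/4] → v_max = 91/2
check: 91/2·(13/4+3) = 2275/8 ✓

d=2275/8 v_max=91/2 a_max=14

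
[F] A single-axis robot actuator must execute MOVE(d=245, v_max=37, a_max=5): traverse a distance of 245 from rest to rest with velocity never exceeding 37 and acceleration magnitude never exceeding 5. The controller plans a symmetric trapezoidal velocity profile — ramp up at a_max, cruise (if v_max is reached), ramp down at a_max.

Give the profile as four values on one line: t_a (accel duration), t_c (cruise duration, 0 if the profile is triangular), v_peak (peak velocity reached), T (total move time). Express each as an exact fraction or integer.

t_a=7 t_c=0 v_peak=35 T=14

v_max²/a_max = 37²/5 = 1369/5
245 < 1369/5 ⇒ no cruise
v_peak = √(245·5) = √1225 = 35
t_a = 35/5 = 7; t_c = 0
T = 2·7 = 14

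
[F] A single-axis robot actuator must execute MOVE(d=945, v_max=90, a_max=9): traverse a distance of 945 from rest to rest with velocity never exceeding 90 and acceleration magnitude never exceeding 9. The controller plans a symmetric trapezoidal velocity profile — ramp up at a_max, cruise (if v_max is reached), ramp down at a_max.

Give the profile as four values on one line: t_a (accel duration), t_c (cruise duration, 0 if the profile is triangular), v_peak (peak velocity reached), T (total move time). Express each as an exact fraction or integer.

t_a=10 t_c=1/2 v_peak=90 T=41/2

(v_max)²/a_max = 90²/9 = 900
945 ≥ 900 so v_max reached
t_a = 90/9 = 10; v_peak = 90
d_cruise = 945 − 900 = 45; t_c = 45/90 = 1/2
T = 2·10 + 1/2 = 41/2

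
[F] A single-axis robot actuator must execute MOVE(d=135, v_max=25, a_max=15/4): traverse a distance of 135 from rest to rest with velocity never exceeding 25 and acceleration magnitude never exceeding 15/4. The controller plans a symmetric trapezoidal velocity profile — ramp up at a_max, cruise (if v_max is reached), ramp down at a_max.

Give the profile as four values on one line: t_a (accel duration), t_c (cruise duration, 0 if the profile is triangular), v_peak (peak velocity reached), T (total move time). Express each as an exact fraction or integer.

vₘ²/aₘ = 25²/(15/4) = 500/3
135 < 500/3 ⇒ no cruise
v_peak = √(135·15/4) = √(2025/4) = 45/2
t_a = (45/2)/(15/4) = 6; t_c = 0
T = 2·6 = 12

t_a=6 t_c=0 v_peak=45/2 T=12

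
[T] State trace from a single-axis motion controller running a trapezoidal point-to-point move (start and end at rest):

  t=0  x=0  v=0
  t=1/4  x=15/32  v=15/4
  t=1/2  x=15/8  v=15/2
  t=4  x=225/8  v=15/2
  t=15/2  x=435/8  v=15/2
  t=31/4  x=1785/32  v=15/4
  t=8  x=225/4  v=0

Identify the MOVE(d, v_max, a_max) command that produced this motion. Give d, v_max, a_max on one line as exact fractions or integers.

d=225/4 v_max=15/2 a_max=15

final state: t=8, x=225/4, v=0 → d = 225/4
a_max = (15/4−0)/(1/4−0) = 15
max v = 15/2 over t∈[1/2,15/2] → v_max = 15/2
check: 15/2·(1/2+7) = 225/4 ✓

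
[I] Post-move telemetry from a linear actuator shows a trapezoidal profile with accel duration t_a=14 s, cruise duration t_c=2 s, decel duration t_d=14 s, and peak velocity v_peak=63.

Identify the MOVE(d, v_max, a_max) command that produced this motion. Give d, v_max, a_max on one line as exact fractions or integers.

d=1008 v_max=63 a_max=9/2

a_max = 63/14 = 9/2
d_a = ½·63·14 = 441; d_c = 63·2 = 126
d = 2·441 + 126 = 1008
t_c = 2 > 0 ⇒ limit active, v_max = 63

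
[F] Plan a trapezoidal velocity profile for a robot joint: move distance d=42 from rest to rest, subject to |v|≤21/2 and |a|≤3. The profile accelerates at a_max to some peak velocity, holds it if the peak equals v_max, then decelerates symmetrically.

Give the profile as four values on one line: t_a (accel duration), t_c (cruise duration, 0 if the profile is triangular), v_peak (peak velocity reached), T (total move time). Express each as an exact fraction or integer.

vₘ²/aₘ = (21/2)²/3 = 147/4
42 ≥ 147/4 ⇒ cruise phase
t_a = (21/2)/3 = 7/2; v_peak = 21/2
d_cruise = 42 − 147/4 = 21/4; t_c = (21/4)/(21/2) = 1/2
T = 2·7/2 + 1/2 = 15/2

t_a=7/2 t_c=1/2 v_peak=21/2 T=15/2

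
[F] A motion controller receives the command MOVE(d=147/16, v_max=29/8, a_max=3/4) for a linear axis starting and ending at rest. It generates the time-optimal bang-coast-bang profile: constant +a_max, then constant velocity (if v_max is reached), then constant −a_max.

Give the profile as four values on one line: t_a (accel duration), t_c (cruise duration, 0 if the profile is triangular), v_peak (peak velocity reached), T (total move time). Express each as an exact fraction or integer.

(v_max)²/a_max = (29/8)²/(3/4) = 841/48
147/16 < 841/48 so t_c = 0
v_peak = √(147/16·3/4) = √(441/64) = 21/8
t_a = (21/8)/(3/4) = 7/2; t_c = 0
T = 2·7/2 = 7

t_a=7/2 t_c=0 v_peak=21/8 T=7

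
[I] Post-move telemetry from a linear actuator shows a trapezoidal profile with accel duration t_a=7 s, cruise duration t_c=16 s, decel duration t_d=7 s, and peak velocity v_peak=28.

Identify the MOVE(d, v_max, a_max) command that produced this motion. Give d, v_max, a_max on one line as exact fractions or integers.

a_max = 28/7 = 4
d_a = ½·28·7 = 98; d_c = 28·16 = 448
d = 2·98 + 448 = 644
t_c = 16 > 0 ⇒ limit active, v_max = 28

d=644 v_max=28 a_max=4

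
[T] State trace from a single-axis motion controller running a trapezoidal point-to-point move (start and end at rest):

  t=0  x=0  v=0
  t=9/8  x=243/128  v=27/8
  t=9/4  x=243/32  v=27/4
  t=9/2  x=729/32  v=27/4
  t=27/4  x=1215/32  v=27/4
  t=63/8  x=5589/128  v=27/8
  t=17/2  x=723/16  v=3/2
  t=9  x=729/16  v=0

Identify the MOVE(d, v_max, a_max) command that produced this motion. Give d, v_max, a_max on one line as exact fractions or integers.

d=729/16 v_max=27/4 a_max=3

final state: t=9, x=729/16, v=0 → d = 729/16
a_max = (27/8−0)/(9/8−0) = 3
max v = 27/4 over t∈[9/4,27/4] → v_max = 27/4
check: 27/4·(9/4+9/2) = 729/16 ✓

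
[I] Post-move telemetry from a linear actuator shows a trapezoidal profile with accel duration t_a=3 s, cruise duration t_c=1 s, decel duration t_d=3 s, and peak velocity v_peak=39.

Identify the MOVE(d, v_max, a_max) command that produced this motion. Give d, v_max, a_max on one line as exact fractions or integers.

d=156 v_max=39 a_max=13

a_max = 39/3 = 13
d_a = ½·39·3 = 117/2; d_c = 39·1 = 39
d = 2·117/2 + 39 = 156
t_c = 1 > 0 ⇒ limit active, v_max = 39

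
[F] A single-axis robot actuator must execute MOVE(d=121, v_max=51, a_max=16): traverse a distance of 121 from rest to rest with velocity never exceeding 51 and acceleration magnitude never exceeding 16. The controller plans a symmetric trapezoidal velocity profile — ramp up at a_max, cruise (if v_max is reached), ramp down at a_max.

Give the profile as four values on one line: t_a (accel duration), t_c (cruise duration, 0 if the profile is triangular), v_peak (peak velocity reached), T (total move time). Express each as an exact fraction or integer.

v_max²/a_max = 51²/16 = 2601/16
121 < 2601/16 ⇒ no cruise
v_peak = √(121·16) = √1936 = 44
t_a = 44/16 = 11/4; t_c = 0
T = 2·11/4 = 11/2

t_a=11/4 t_c=0 v_peak=44 T=11/2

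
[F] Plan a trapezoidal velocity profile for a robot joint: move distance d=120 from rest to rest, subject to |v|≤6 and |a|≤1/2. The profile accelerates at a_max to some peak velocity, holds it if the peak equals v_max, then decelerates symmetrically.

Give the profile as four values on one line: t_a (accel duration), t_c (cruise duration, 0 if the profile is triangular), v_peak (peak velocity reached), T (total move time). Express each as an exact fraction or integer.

vₘ²/aₘ = 6²/(1/2) = 72
120 ≥ 72 ⇒ cruise phase
t_a = 6/(1/2) = 12; v_peak = 6
d_cruise = 120 − 72 = 48; t_c = 48/6 = 8
T = 2·12 + 8 = 32

t_a=12 t_c=8 v_peak=6 T=32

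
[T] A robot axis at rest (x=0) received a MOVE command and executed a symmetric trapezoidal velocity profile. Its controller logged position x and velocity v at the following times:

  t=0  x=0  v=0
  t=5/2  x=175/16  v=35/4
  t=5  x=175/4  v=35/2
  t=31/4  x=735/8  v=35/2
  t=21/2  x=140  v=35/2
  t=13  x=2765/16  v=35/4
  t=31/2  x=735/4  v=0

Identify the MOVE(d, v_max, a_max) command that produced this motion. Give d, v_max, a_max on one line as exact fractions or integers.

final state: t=31/2, x=735/4, v=0 → d = 735/4
a_max = (35/4−0)/(5/2−0) = 7/2
max v = 35/2 over t∈[5,21/2] → v_max = 35/2
check: 35/2·(5+11/2) = 735/4 ✓

d=735/4 v_max=35/2 a_max=7/2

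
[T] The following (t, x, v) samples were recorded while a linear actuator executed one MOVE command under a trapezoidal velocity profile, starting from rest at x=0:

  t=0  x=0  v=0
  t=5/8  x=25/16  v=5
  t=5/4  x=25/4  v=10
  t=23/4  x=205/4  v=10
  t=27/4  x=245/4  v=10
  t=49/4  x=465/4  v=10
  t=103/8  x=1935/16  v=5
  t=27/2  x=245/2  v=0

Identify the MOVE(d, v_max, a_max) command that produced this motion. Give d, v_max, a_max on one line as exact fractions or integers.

d=245/2 v_max=10 a_max=8

final state: t=27/2, x=245/2, v=0 → d = 245/2
a_max = (5−0)/(5/8−0) = 8
max v = 10 over t∈[5/4,49/4] → v_max = 10
check: 10·(5/4+11) = 245/2 ✓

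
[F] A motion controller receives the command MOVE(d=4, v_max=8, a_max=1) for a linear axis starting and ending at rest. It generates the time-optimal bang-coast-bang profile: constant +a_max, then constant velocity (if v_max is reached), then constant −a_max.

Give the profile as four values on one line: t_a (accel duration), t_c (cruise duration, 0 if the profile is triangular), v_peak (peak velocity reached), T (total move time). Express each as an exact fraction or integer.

t_a=2 t_c=0 v_peak=2 T=4

v_max²/a_max = 8²/1 = 64
4 < 64 → triangular
v_peak = √(4·1) = √4 = 2
t_a = 2/1 = 2; t_c = 0
T = 2·2 = 4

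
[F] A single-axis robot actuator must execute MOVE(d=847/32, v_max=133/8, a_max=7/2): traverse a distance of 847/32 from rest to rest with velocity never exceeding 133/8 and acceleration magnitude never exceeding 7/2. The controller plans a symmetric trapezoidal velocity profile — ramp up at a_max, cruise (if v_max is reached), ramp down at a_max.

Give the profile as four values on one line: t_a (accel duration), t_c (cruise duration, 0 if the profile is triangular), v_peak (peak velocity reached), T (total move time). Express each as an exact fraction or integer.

v_max²/a_max = (133/8)²/(7/2) = 2527/32
847/32 < 2527/32 ⇒ no cruise
v_peak = √(847/32·7/2) = √(5929/64) = 77/8
t_a = (77/8)/(7/2) = 11/4; t_c = 0
T = 2·11/4 = 11/2

t_a=11/4 t_c=0 v_peak=77/8 T=11/2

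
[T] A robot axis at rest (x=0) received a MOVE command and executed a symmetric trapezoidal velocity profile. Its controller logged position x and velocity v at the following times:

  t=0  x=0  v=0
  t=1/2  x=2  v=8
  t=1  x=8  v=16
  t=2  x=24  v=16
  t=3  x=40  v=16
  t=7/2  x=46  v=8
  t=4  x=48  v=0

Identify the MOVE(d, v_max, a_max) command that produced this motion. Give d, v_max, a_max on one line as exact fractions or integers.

final state: t=4, x=48, v=0 → d = 48
a_max = (8−0)/(1/2−0) = 16
max v = 16 over t∈[1,3] → v_max = 16
check: 16·(1+2) = 48 ✓

d=48 v_max=16 a_max=16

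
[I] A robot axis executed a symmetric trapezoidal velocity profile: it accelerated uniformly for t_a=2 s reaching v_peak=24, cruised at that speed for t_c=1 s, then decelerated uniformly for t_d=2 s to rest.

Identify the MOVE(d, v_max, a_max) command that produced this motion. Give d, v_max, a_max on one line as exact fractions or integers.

a_max = 24/2 = 12
d_a = ½·24·2 = 24; d_c = 24·1 = 24
d = 2·24 + 24 = 72
t_c = 1 > 0 → v_max = v_peak = 24

d=72 v_max=24 a_max=12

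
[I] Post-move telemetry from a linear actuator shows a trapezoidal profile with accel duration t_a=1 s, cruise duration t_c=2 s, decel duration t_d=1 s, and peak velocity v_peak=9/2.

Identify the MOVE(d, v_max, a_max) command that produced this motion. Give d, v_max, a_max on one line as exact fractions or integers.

a_max = (9/2)/1 = 9/2
d_a = ½·9/2·1 = 9/4; d_c = 9/2·2 = 9
d = 2·9/4 + 9 = 27/2
t_c = 2 > 0 → v_max = v_peak = 9/2

d=27/2 v_max=9/2 a_max=9/2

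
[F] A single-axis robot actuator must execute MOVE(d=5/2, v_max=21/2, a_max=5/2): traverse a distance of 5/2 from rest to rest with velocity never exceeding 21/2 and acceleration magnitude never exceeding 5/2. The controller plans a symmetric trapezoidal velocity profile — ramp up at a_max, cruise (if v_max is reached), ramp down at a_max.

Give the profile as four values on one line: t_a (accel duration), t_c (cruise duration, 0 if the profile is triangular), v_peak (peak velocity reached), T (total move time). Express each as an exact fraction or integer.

vₘ²/aₘ = (21/2)²/(5/2) = 441/10
5/2 < 441/10 so t_c = 0
v_peak = √(5/2·5/2) = √(25/4) = 5/2
t_a = (5/2)/(5/2) = 1; t_c = 0
T = 2·1 = 2

t_a=1 t_c=0 v_peak=5/2 T=2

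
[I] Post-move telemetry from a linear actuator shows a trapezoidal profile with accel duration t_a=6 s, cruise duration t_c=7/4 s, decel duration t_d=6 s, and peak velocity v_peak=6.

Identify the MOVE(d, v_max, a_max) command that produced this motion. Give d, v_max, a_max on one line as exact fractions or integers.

a_max = 6/6 = 1
d_a = ½·6·6 = 18; d_c = 6·7/4 = 21/2
d = 2·18 + 21/2 = 93/2
t_c = 7/4 > 0 → v_max = v_peak = 6

d=93/2 v_max=6 a_max=1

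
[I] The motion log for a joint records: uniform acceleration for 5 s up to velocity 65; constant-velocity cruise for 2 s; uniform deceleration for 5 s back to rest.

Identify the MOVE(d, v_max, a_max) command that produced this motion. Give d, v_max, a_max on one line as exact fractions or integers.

d=455 v_max=65 a_max=13

a_max = 65/5 = 13
d_a = ½·65·5 = 325/2; d_c = 65·2 = 130
d = 2·325/2 + 130 = 455
t_c = 2 > 0 ⇒ limit active, v_max = 65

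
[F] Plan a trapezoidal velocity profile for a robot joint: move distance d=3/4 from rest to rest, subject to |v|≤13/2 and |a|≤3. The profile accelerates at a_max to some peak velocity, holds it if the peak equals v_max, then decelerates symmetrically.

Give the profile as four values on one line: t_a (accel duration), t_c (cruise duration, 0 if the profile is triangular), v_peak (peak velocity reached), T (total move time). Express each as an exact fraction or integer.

t_a=1/2 t_c=0 v_peak=3/2 T=1

vₘ²/aₘ = (13/2)²/3 = 169/12
3/4 < 169/12 so t_c = 0
v_peak = √(3/4·3) = √(9/4) = 3/2
t_a = (3/2)/3 = 1/2; t_c = 0
T = 2·1/2 = 1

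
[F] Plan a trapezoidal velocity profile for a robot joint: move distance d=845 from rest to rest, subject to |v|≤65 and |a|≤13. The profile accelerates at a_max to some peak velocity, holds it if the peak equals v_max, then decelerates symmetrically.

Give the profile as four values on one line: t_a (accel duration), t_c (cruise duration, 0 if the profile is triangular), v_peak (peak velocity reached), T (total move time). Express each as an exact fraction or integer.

(v_max)²/a_max = 65²/13 = 325
845 ≥ 325 so v_max reached
t_a = 65/13 = 5; v_peak = 65
d_cruise = 845 − 325 = 520; t_c = 520/65 = 8
T = 2·5 + 8 = 18

t_a=5 t_c=8 v_peak=65 T=18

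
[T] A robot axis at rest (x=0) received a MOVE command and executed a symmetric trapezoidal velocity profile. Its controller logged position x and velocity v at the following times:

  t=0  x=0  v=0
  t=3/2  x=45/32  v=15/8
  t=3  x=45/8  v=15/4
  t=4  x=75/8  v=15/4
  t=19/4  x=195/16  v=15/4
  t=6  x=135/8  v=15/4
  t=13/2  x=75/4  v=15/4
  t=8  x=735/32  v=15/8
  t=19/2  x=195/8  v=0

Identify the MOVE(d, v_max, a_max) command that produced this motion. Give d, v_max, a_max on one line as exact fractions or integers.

d=195/8 v_max=15/4 a_max=5/4

final state: t=19/2, x=195/8, v=0 → d = 195/8
a_max = (15/8−0)/(3/2−0) = 5/4
max v = 15/4 over t∈[3,13/2] → v_max = 15/4
check: 15/4·(3+7/2) = 195/8 ✓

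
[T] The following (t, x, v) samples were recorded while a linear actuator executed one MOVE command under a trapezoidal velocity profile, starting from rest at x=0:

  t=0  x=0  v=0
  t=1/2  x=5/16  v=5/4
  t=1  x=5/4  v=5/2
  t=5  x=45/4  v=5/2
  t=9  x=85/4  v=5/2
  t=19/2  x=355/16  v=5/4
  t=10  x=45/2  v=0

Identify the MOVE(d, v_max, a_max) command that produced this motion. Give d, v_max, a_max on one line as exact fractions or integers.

final state: t=10, x=45/2, v=0 → d = 45/2
a_max = (5/4−0)/(1/2−0) = 5/2
max v = 5/2 over t∈[1,9] → v_max = 5/2
check: 5/2·(1+8) = 45/2 ✓

d=45/2 v_max=5/2 a_max=5/2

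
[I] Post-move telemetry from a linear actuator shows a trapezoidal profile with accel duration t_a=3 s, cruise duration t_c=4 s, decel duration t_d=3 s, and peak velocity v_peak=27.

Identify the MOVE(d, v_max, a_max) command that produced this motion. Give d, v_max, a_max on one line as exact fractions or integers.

a_max = 27/3 = 9
d_a = ½·27·3 = 81/2; d_c = 27·4 = 108
d = 2·81/2 + 108 = 189
t_c = 4 > 0 ⇒ limit active, v_max = 27

d=189 v_max=27 a_max=9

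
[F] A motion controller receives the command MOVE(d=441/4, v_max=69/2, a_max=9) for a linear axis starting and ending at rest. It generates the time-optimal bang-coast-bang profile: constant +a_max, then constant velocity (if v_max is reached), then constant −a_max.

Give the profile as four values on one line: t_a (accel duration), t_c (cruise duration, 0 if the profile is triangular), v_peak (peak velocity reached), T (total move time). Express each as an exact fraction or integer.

t_a=7/2 t_c=0 v_peak=63/2 T=7

vₘ²/aₘ = (69/2)²/9 = 529/4
441/4 < 529/4 so t_c = 0
v_peak = √(441/4·9) = √(3969/4) = 63/2
t_a = (63/2)/9 = 7/2; t_c = 0
T = 2·7/2 = 7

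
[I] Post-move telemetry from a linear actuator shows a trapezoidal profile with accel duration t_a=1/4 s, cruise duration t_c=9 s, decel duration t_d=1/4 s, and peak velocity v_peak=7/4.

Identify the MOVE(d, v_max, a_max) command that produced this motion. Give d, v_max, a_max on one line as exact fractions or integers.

a_max = (7/4)/(1/4) = 7
d_a = ½·7/4·1/4 = 7/32; d_c = 7/4·9 = 63/4
d = 2·7/32 + 63/4 = 259/16
t_c = 9 > 0 → v_max = v_peak = 7/4

d=259/16 v_max=7/4 a_max=7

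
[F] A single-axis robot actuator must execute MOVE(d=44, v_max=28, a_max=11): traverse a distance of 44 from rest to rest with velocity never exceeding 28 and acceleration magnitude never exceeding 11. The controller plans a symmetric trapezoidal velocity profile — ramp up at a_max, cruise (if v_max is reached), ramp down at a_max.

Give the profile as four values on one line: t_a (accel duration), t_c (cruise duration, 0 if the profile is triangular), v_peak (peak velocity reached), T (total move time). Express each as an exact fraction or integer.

vₘ²/aₘ = 28²/11 = 784/11
44 < 784/11 → triangular
v_peak = √(44·11) = √484 = 22
t_a = 22/11 = 2; t_c = 0
T = 2·2 = 4

t_a=2 t_c=0 v_peak=22 T=4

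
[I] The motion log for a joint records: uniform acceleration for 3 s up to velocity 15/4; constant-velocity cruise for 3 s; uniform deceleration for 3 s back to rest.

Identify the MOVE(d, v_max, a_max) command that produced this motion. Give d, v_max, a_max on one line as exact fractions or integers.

a_max = (15/4)/3 = 5/4
d_a = ½·15/4·3 = 45/8; d_c = 15/4·3 = 45/4
d = 2·45/8 + 45/4 = 45/2
t_c = 3 > 0 → v_max = v_peak = 15/4

d=45/2 v_max=15/4 a_max=5/4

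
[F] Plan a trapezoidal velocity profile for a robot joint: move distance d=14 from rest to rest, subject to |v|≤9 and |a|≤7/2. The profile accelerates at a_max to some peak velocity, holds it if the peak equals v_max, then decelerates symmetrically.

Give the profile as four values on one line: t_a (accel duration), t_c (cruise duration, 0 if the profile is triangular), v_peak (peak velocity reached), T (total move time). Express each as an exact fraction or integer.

t_a=2 t_c=0 v_peak=7 T=4

(v_max)²/a_max = 9²/(7/2) = 162/7
14 < 162/7 ⇒ no cruise
v_peak = √(14·7/2) = √49 = 7
t_a = 7/(7/2) = 2; t_c = 0
T = 2·2 = 4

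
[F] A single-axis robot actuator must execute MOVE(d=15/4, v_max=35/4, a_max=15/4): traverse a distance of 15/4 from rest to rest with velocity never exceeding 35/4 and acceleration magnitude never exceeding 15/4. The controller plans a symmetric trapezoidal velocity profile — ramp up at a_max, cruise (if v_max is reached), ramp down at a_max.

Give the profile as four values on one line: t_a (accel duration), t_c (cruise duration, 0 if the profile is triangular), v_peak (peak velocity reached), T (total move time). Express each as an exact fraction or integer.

(v_max)²/a_max = (35/4)²/(15/4) = 245/12
15/4 < 245/12 → triangular
v_peak = √(15/4·15/4) = √(225/16) = 15/4
t_a = (15/4)/(15/4) = 1; t_c = 0
T = 2·1 = 2

t_a=1 t_c=0 v_peak=15/4 T=2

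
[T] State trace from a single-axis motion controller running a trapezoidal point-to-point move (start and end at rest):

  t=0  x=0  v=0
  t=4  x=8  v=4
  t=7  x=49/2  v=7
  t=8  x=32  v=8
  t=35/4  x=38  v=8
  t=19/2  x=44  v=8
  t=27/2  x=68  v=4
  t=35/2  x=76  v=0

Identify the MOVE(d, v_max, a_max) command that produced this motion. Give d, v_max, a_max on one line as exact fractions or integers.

d=76 v_max=8 a_max=1

final state: t=35/2, x=76, v=0 → d = 76
a_max = (4−0)/(4−0) = 1
max v = 8 over t∈[8,19/2] → v_max = 8
check: 8·(8+3/2) = 76 ✓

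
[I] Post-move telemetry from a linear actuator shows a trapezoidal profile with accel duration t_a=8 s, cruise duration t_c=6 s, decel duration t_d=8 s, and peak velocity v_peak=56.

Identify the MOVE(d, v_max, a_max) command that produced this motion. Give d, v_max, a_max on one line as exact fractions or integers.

d=784 v_max=56 a_max=7

a_max = 56/8 = 7
d_a = ½·56·8 = 224; d_c = 56·6 = 336
d = 2·224 + 336 = 784
t_c = 6 > 0 ⇒ limit active, v_max = 56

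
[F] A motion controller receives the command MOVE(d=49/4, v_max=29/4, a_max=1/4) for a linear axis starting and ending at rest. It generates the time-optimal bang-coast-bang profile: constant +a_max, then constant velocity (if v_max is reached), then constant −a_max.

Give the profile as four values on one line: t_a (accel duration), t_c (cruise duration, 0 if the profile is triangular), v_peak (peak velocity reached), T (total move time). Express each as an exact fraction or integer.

v_max²/a_max = (29/4)²/(1/4) = 841/4
49/4 < 841/4 → triangular
v_peak = √(49/4·1/4) = √(49/16) = 7/4
t_a = (7/4)/(1/4) = 7; t_c = 0
T = 2·7 = 14

t_a=7 t_c=0 v_peak=7/4 T=14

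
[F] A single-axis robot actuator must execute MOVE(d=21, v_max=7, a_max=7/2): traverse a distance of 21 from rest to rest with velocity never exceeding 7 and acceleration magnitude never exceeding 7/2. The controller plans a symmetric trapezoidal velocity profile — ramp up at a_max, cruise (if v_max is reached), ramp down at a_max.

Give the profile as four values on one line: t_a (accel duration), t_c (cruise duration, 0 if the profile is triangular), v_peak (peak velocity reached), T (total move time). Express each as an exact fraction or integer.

t_a=2 t_c=1 v_peak=7 T=5

vₘ²/aₘ = 7²/(7/2) = 14
21 ≥ 14 → trapezoidal
t_a = 7/(7/2) = 2; v_peak = 7
d_cruise = 21 − 14 = 7; t_c = 7/7 = 1
T = 2·2 + 1 = 5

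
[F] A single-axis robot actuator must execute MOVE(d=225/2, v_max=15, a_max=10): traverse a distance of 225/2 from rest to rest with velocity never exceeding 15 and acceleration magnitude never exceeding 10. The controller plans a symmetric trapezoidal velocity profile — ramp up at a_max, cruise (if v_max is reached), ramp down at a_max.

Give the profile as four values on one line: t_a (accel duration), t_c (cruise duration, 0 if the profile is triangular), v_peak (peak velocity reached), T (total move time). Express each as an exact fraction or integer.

vₘ²/aₘ = 15²/10 = 45/2
225/2 ≥ 45/2 so v_max reached
t_a = 15/10 = 3/2; v_peak = 15
d_cruise = 225/2 − 45/2 = 90; t_c = 90/15 = 6
T = 2·3/2 + 6 = 9

t_a=3/2 t_c=6 v_peak=15 T=9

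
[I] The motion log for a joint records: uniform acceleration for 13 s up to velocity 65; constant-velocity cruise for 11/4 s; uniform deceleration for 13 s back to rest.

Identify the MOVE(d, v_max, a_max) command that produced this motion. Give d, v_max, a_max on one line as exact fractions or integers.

d=4095/4 v_max=65 a_max=5

a_max = 65/13 = 5
d_a = ½·65·13 = 845/2; d_c = 65·11/4 = 715/4
d = 2·845/2 + 715/4 = 4095/4
t_c = 11/4 > 0 so v_max = 65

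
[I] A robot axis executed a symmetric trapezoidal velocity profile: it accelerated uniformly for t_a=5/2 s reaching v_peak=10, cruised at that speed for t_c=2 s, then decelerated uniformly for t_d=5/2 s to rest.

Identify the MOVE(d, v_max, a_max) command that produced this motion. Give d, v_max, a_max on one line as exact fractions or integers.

d=45 v_max=10 a_max=4

a_max = 10/(5/2) = 4
d_a = ½·10·5/2 = 25/2; d_c = 10·2 = 20
d = 2·25/2 + 20 = 45
t_c = 2 > 0 → v_max = v_peak = 10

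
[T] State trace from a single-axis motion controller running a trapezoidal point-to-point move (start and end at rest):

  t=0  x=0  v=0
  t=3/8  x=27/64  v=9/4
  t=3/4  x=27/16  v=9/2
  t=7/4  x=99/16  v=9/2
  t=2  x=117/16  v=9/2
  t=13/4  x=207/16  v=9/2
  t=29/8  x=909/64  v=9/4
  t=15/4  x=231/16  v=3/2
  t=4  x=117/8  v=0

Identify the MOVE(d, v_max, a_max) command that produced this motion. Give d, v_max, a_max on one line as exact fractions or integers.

d=117/8 v_max=9/2 a_max=6

final state: t=4, x=117/8, v=0 → d = 117/8
a_max = (9/4−0)/(3/8−0) = 6
max v = 9/2 over t∈[3/4,13/4] → v_max = 9/2
check: 9/2·(3/4+5/2) = 117/8 ✓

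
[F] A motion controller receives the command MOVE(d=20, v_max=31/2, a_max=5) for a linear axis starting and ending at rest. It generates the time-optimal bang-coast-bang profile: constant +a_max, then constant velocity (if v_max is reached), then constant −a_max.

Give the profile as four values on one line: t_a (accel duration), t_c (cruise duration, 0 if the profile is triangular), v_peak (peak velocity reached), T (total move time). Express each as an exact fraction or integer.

vₘ²/aₘ = (31/2)²/5 = 961/20
20 < 961/20 → triangular
v_peak = √(20·5) = √100 = 10
t_a = 10/5 = 2; t_c = 0
T = 2·2 = 4

t_a=2 t_c=0 v_peak=10 T=4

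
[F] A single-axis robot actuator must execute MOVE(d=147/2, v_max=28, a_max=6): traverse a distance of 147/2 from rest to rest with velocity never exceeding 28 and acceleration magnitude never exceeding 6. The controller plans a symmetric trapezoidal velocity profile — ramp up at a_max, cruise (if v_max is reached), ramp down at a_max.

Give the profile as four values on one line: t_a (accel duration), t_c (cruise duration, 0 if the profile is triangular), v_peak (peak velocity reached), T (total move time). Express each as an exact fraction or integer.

t_a=7/2 t_c=0 v_peak=21 T=7

v_max²/a_max = 28²/6 = 392/3
147/2 < 392/3 → triangular
v_peak = √(147/2·6) = √441 = 21
t_a = 21/6 = 7/2; t_c = 0
T = 2·7/2 = 7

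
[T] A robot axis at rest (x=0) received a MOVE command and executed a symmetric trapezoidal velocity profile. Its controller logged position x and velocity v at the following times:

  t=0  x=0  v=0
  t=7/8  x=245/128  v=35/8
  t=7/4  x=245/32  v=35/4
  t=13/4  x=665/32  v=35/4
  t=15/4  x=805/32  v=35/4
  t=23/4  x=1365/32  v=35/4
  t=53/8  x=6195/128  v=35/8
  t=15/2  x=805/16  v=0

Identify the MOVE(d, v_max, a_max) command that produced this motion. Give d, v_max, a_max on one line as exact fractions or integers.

d=805/16 v_max=35/4 a_max=5

final state: t=15/2, x=805/16, v=0 → d = 805/16
a_max = (35/8−0)/(7/8−0) = 5
max v = 35/4 over t∈[7/4,23/4] → v_max = 35/4
check: 35/4·(7/4+4) = 805/16 ✓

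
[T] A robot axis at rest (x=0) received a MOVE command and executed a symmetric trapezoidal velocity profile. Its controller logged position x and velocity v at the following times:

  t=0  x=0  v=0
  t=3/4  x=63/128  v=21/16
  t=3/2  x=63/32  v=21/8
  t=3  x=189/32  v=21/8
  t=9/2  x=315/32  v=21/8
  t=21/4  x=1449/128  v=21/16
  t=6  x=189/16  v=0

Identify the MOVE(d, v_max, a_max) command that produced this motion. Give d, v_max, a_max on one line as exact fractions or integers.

final state: t=6, x=189/16, v=0 → d = 189/16
a_max = (21/16−0)/(3/4−0) = 7/4
max v = 21/8 over t∈[3/2,9/2] → v_max = 21/8
check: 21/8·(3/2+3) = 189/16 ✓

d=189/16 v_max=21/8 a_max=7/4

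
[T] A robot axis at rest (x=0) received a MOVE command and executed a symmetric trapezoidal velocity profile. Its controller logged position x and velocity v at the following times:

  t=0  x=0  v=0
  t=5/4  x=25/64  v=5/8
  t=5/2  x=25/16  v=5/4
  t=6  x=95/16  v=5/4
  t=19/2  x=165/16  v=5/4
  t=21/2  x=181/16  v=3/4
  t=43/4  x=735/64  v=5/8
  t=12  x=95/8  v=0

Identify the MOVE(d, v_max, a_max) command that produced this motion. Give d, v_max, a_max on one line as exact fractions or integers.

final state: t=12, x=95/8, v=0 → d = 95/8
a_max = (5/8−0)/(5/4−0) = 1/2
max v = 5/4 over t∈[5/2,19/2] → v_max = 5/4
check: 5/4·(5/2+7) = 95/8 ✓

d=95/8 v_max=5/4 a_max=1/2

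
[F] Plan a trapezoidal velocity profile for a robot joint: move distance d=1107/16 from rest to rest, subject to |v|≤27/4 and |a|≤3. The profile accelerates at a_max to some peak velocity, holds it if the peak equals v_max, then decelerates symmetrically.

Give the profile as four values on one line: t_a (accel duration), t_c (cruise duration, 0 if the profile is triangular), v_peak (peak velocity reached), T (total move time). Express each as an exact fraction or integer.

t_a=9/4 t_c=8 v_peak=27/4 T=25/2

v_max²/a_max = (27/4)²/3 = 243/16
1107/16 ≥ 243/16 ⇒ cruise phase
t_a = (27/4)/3 = 9/4; v_peak = 27/4
d_cruise = 1107/16 − 243/16 = 54; t_c = 54/(27/4) = 8
T = 2·9/4 + 8 = 25/2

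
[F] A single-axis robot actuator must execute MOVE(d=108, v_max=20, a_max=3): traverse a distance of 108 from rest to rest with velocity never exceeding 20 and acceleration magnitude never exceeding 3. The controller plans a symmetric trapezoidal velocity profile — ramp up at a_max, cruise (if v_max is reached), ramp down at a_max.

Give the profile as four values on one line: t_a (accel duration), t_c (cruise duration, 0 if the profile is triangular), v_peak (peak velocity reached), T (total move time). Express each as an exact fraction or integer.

t_a=6 t_c=0 v_peak=18 T=12

v_max²/a_max = 20²/3 = 400/3
108 < 400/3 → triangular
v_peak = √(108·3) = √324 = 18
t_a = 18/3 = 6; t_c = 0
T = 2·6 = 12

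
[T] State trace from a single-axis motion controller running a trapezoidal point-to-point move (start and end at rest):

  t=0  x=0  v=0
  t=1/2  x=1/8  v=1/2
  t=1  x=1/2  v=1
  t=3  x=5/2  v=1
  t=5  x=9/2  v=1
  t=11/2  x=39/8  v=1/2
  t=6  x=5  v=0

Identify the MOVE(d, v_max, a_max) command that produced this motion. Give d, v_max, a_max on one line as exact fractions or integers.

final state: t=6, x=5, v=0 → d = 5
a_max = (1/2−0)/(1/2−0) = 1
max v = 1 over t∈[1,5] → v_max = 1
check: 1·(1+4) = 5 ✓

d=5 v_max=1 a_max=1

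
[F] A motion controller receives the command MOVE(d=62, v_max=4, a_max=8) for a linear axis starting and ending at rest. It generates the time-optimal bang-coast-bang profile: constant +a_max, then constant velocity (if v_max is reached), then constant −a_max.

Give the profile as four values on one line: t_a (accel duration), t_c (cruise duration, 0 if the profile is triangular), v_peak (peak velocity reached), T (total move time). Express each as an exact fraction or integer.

t_a=1/2 t_c=15 v_peak=4 T=16

(v_max)²/a_max = 4²/8 = 2
62 ≥ 2 so v_max reached
t_a = 4/8 = 1/2; v_peak = 4
d_cruise = 62 − 2 = 60; t_c = 60/4 = 15
T = 2·1/2 + 15 = 16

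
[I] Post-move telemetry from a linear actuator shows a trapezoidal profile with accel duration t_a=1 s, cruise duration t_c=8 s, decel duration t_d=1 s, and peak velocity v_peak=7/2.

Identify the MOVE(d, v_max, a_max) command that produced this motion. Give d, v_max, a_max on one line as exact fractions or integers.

a_max = (7/2)/1 = 7/2
d_a = ½·7/2·1 = 7/4; d_c = 7/2·8 = 28
d = 2·7/4 + 28 = 63/2
t_c = 8 > 0 ⇒ limit active, v_max = 7/2

d=63/2 v_max=7/2 a_max=7/2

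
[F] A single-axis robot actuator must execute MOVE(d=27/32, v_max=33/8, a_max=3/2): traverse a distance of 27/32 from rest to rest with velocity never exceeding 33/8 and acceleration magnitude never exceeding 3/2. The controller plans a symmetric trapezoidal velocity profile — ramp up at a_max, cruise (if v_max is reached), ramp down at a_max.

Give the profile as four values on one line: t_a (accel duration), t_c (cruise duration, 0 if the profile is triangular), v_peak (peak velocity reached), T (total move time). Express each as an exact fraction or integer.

t_a=3/4 t_c=0 v_peak=9/8 T=3/2

v_max²/a_max = (33/8)²/(3/2) = 363/32
27/32 < 363/32 → triangular
v_peak = √(27/32·3/2) = √(81/64) = 9/8
t_a = (9/8)/(3/2) = 3/4; t_c = 0
T = 2·3/4 = 3/2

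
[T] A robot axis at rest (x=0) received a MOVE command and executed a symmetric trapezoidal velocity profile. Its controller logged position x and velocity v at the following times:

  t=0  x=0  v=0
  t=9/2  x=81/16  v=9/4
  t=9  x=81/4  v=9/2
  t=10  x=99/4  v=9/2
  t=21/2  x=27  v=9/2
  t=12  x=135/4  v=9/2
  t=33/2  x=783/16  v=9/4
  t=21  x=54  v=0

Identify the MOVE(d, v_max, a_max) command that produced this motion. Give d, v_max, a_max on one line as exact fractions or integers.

final state: t=21, x=54, v=0 → d = 54
a_max = (9/4−0)/(9/2−0) = 1/2
max v = 9/2 over t∈[9,12] → v_max = 9/2
check: 9/2·(9+3) = 54 ✓

d=54 v_max=9/2 a_max=1/2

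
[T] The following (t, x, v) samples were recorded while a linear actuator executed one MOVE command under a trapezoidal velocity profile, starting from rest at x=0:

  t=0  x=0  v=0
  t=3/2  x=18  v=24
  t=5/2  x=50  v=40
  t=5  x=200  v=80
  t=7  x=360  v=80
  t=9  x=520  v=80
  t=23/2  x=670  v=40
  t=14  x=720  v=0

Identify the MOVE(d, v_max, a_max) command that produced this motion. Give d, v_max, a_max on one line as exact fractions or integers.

d=720 v_max=80 a_max=16

final state: t=14, x=720, v=0 → d = 720
a_max = (24−0)/(3/2−0) = 16
max v = 80 over t∈[5,9] → v_max = 80
check: 80·(5+4) = 720 ✓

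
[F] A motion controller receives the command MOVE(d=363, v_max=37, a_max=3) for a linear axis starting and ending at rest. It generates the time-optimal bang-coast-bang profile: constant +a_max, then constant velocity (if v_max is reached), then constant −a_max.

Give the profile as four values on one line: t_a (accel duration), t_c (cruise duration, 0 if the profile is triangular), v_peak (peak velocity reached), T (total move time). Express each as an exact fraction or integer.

t_a=11 t_c=0 v_peak=33 T=22

vₘ²/aₘ = 37²/3 = 1369/3
363 < 1369/3 ⇒ no cruise
v_peak = √(363·3) = √1089 = 33
t_a = 33/3 = 11; t_c = 0
T = 2·11 = 22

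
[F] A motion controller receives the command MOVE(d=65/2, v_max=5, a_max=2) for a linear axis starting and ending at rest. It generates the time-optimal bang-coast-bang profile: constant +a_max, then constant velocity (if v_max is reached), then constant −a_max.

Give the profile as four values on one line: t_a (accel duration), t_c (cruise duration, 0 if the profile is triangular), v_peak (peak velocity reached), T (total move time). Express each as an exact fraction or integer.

v_max²/a_max = 5²/2 = 25/2
65/2 ≥ 25/2 → trapezoidal
t_a = 5/2; v_peak = 5
d_cruise = 65/2 − 25/2 = 20; t_c = 20/5 = 4
T = 2·5/2 + 4 = 9

t_a=5/2 t_c=4 v_peak=5 T=9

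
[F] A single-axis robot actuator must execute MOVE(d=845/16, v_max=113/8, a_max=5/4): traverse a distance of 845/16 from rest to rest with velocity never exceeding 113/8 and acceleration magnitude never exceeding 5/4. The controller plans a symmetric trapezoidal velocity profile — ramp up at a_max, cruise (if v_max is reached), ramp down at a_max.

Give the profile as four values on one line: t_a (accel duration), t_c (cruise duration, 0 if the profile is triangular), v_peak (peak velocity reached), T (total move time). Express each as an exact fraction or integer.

t_a=13/2 t_c=0 v_peak=65/8 T=13

vₘ²/aₘ = (113/8)²/(5/4) = 12769/80
845/16 < 12769/80 ⇒ no cruise
v_peak = √(845/16·5/4) = √(4225/64) = 65/8
t_a = (65/8)/(5/4) = 13/2; t_c = 0
T = 2·13/2 = 13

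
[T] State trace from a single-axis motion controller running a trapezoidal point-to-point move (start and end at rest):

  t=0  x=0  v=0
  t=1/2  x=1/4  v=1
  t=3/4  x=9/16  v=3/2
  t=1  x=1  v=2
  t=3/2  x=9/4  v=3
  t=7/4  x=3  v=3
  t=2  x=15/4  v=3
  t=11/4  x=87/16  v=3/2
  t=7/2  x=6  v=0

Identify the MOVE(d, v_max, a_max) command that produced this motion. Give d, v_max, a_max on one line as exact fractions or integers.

d=6 v_max=3 a_max=2

final state: t=7/2, x=6, v=0 → d = 6
a_max = (1−0)/(1/2−0) = 2
max v = 3 over t∈[3/2,2] → v_max = 3
check: 3·(3/2+1/2) = 6 ✓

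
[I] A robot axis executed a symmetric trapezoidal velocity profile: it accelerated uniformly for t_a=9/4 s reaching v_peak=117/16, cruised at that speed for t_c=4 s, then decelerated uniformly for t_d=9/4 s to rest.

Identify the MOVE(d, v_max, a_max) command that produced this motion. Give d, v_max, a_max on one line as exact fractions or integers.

a_max = (117/16)/(9/4) = 13/4
d_a = ½·117/16·9/4 = 1053/128; d_c = 117/16·4 = 117/4
d = 2·1053/128 + 117/4 = 2925/64
t_c = 4 > 0 ⇒ limit active, v_max = 117/16

d=2925/64 v_max=117/16 a_max=13/4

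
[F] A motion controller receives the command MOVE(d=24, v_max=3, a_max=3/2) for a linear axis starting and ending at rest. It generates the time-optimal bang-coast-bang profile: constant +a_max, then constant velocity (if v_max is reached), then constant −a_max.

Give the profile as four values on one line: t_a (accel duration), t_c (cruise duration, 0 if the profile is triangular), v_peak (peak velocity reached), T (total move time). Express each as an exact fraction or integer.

t_a=2 t_c=6 v_peak=3 T=10

(v_max)²/a_max = 3²/(3/2) = 6
24 ≥ 6 ⇒ cruise phase
t_a = 3/(3/2) = 2; v_peak = 3
d_cruise = 24 − 6 = 18; t_c = 18/3 = 6
T = 2·2 + 6 = 10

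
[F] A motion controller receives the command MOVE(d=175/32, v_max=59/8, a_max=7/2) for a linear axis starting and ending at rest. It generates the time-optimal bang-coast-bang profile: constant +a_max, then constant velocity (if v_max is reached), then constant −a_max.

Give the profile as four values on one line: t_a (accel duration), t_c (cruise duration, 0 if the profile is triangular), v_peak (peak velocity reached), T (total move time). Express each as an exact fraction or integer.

t_a=5/4 t_c=0 v_peak=35/8 T=5/2

v_max²/a_max = (59/8)²/(7/2) = 3481/224
175/32 < 3481/224 ⇒ no cruise
v_peak = √(175/32·7/2) = √(1225/64) = 35/8
t_a = (35/8)/(7/2) = 5/4; t_c = 0
T = 2·5/4 = 5/2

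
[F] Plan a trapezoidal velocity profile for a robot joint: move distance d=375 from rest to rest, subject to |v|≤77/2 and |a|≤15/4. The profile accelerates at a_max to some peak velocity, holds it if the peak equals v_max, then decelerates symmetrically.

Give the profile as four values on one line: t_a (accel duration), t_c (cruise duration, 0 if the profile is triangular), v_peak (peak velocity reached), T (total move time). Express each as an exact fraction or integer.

t_a=10 t_c=0 v_peak=75/2 T=20

(v_max)²/a_max = (77/2)²/(15/4) = 5929/15
375 < 5929/15 so t_c = 0
v_peak = √(375·15/4) = √(5625/4) = 75/2
t_a = (75/2)/(15/4) = 10; t_c = 0
T = 2·10 = 20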